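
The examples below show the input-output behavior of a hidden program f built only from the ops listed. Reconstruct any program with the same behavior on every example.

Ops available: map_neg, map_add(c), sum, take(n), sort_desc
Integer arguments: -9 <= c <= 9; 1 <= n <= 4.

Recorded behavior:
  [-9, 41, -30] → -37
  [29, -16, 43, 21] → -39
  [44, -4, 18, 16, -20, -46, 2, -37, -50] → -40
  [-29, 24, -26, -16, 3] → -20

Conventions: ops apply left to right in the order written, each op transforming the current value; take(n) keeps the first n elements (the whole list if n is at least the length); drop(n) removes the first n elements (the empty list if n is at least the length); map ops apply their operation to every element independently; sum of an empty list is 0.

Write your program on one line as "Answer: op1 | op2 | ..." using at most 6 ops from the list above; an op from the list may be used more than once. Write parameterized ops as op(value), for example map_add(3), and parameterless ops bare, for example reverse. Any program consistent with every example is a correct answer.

sort_desc | map_neg | map_add(4) | take(1) | sum

Check, running the answer program on each example:
  [-9, 41, -30] -> [41, -9, -30] -> [-41, 9, 30] -> [-37, 13, 34] -> [-37] -> -37
  [29, -16, 43, 21] -> [43, 29, 21, -16] -> [-43, -29, -21, 16] -> [-39, -25, -17, 20] -> [-39] -> -39
  [44, -4, 18, 16, -20, -46, 2, -37, -50] -> [44, 18, 16, 2, -4, -20, -37, -46, -50] -> [-44, -18, -16, -2, 4, 20, 37, 46, 50] -> [-40, -14, -12, 2, 8, 24, 41, 50, 54] -> [-40] -> -40
  [-29, 24, -26, -16, 3] -> [24, 3, -16, -26, -29] -> [-24, -3, 16, 26, 29] -> [-20, 1, 20, 30, 33] -> [-20] -> -20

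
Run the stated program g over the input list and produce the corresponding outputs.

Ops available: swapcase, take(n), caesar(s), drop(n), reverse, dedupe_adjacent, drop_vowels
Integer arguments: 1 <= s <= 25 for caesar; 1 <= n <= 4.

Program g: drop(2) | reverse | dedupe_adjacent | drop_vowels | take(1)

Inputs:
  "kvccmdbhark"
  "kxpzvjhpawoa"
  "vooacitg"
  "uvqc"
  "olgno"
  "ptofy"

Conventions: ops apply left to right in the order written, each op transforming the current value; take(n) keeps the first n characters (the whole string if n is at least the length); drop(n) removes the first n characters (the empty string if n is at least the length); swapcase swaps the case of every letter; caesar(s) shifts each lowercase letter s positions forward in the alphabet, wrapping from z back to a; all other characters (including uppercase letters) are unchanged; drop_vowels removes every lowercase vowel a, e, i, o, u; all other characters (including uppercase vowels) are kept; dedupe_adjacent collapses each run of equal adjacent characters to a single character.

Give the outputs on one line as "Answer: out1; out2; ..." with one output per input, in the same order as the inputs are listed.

Execution, op by op:
  "kvccmdbhark" -> "ccmdbhark" -> "krahbdmcc" -> "krahbdmc" -> "krhbdmc" -> "k"
  "kxpzvjhpawoa" -> "pzvjhpawoa" -> "aowaphjvzp" -> "aowaphjvzp" -> "wphjvzp" -> "w"
  "vooacitg" -> "oacitg" -> "gticao" -> "gticao" -> "gtc" -> "g"
  "uvqc" -> "qc" -> "cq" -> "cq" -> "cq" -> "c"
  "olgno" -> "gno" -> "ong" -> "ong" -> "ng" -> "n"
  "ptofy" -> "ofy" -> "yfo" -> "yfo" -> "yf" -> "y"

"k"; "w"; "g"; "c"; "n"; "y"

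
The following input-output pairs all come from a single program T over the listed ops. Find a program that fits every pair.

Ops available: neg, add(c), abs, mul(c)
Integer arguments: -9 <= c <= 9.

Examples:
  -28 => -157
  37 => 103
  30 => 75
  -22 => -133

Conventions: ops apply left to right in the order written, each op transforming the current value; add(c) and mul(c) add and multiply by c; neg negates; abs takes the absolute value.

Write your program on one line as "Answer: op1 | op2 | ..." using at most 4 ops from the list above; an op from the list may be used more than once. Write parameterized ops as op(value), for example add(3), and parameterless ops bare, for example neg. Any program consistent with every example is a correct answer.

neg | add(9) | mul(-4) | add(-9)

Check, running the answer program on each example:
  -28 -> 28 -> 37 -> -148 -> -157
  37 -> -37 -> -28 -> 112 -> 103
  30 -> -30 -> -21 -> 84 -> 75
  -22 -> 22 -> 31 -> -124 -> -133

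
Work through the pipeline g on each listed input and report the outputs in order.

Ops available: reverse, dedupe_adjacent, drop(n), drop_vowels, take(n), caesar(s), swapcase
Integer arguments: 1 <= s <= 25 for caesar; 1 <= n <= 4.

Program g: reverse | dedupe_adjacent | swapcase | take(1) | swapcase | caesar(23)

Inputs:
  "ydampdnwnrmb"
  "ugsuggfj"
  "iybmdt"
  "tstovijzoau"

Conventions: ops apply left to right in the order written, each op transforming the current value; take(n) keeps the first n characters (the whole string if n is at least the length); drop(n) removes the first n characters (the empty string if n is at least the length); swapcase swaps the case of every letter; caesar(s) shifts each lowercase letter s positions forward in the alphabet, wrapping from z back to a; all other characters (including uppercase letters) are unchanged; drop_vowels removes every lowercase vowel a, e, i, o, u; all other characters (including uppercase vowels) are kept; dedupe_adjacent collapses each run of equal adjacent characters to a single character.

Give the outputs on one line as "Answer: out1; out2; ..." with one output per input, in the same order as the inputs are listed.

"y"; "g"; "q"; "r"

Execution, op by op:
  "ydampdnwnrmb" -> "bmrnwndpmady" -> "bmrnwndpmady" -> "BMRNWNDPMADY" -> "B" -> "b" -> "y"
  "ugsuggfj" -> "jfggusgu" -> "jfgusgu" -> "JFGUSGU" -> "J" -> "j" -> "g"
  "iybmdt" -> "tdmbyi" -> "tdmbyi" -> "TDMBYI" -> "T" -> "t" -> "q"
  "tstovijzoau" -> "uaozjivotst" -> "uaozjivotst" -> "UAOZJIVOTST" -> "U" -> "u" -> "r"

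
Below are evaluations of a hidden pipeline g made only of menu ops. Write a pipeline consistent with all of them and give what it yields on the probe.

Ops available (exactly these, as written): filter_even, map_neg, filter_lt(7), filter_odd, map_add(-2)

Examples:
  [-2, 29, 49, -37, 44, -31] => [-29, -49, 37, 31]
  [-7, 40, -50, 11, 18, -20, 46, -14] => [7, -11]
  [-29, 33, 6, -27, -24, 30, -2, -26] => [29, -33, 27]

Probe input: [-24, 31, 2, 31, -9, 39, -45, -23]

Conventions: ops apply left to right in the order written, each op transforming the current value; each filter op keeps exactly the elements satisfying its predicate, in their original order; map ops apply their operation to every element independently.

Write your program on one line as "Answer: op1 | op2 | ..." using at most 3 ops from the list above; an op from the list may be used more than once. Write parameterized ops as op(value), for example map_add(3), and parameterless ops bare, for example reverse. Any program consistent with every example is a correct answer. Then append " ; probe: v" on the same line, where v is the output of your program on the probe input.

filter_odd | map_neg ; probe: [-31, -31, 9, -39, 45, 23]

Check, running the answer program on each example:
  [-2, 29, 49, -37, 44, -31] -> [29, 49, -37, -31] -> [-29, -49, 37, 31]
  [-7, 40, -50, 11, 18, -20, 46, -14] -> [-7, 11] -> [7, -11]
  [-29, 33, 6, -27, -24, 30, -2, -26] -> [-29, 33, -27] -> [29, -33, 27]
  probe: [-24, 31, 2, 31, -9, 39, -45, -23] -> [31, 31, -9, 39, -45, -23] -> [-31, -31, 9, -39, 45, 23]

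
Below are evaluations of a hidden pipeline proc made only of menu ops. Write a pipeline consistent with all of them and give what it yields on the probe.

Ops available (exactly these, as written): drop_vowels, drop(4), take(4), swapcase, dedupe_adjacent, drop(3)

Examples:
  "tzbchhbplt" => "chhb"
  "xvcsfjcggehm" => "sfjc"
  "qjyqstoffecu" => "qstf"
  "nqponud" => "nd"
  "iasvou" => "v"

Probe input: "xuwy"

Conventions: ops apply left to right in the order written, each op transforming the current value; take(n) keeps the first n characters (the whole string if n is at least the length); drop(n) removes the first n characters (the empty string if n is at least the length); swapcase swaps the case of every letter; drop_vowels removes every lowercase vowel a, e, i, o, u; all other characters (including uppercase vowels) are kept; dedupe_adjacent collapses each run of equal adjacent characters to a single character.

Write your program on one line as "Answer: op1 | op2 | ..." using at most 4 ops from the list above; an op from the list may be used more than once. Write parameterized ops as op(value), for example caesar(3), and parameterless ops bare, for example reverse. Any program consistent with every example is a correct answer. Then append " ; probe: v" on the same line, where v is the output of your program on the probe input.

drop(3) | drop_vowels | take(4) ; probe: "y"

Check, running the answer program on each example:
  "tzbchhbplt" -> "chhbplt" -> "chhbplt" -> "chhb"
  "xvcsfjcggehm" -> "sfjcggehm" -> "sfjcgghm" -> "sfjc"
  "qjyqstoffecu" -> "qstoffecu" -> "qstffc" -> "qstf"
  "nqponud" -> "onud" -> "nd" -> "nd"
  "iasvou" -> "vou" -> "v" -> "v"
  probe: "xuwy" -> "y" -> "y" -> "y"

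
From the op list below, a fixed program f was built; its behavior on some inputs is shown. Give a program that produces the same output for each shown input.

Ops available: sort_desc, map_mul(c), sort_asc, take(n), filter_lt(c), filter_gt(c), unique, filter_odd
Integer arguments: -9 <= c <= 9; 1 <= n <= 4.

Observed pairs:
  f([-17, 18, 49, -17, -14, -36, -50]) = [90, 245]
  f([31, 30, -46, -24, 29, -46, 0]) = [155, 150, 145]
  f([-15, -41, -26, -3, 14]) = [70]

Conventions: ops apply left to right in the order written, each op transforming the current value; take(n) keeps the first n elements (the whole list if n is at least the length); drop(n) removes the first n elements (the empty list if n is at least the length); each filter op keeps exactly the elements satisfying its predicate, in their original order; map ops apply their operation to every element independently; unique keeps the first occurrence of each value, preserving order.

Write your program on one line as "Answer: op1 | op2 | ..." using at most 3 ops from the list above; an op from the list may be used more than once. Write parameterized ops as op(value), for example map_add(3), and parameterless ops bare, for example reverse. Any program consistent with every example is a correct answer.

filter_gt(2) | map_mul(5)

Check, running the answer program on each example:
  [-17, 18, 49, -17, -14, -36, -50] -> [18, 49] -> [90, 245]
  [31, 30, -46, -24, 29, -46, 0] -> [31, 30, 29] -> [155, 150, 145]
  [-15, -41, -26, -3, 14] -> [14] -> [70]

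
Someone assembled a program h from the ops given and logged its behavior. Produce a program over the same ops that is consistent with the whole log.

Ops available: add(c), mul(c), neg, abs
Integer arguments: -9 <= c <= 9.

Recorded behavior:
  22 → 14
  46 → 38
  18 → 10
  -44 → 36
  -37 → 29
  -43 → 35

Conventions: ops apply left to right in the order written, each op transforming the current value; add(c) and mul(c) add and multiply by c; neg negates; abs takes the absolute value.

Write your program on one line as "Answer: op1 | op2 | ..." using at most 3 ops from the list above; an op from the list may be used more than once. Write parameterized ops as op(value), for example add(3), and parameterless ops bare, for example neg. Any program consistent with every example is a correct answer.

abs | add(-3) | add(-5)

Check, running the answer program on each example:
  22 -> 22 -> 19 -> 14
  46 -> 46 -> 43 -> 38
  18 -> 18 -> 15 -> 10
  -44 -> 44 -> 41 -> 36
  -37 -> 37 -> 34 -> 29
  -43 -> 43 -> 40 -> 35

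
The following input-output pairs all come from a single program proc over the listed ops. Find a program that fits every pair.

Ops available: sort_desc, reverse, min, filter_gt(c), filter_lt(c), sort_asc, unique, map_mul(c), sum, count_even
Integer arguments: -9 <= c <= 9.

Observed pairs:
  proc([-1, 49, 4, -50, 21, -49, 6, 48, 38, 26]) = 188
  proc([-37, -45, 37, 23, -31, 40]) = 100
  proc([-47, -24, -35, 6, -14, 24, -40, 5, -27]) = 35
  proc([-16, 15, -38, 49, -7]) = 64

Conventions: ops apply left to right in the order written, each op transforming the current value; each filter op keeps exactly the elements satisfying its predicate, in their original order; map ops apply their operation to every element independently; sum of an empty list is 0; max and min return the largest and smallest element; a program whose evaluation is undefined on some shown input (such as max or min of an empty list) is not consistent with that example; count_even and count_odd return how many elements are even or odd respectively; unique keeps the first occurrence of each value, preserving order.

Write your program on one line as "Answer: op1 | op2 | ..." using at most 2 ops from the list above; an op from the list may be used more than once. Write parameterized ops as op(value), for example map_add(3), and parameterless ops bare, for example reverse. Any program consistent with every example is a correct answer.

filter_gt(4) | sum

Check, running the answer program on each example:
  [-1, 49, 4, -50, 21, -49, 6, 48, 38, 26] -> [49, 21, 6, 48, 38, 26] -> 188
  [-37, -45, 37, 23, -31, 40] -> [37, 23, 40] -> 100
  [-47, -24, -35, 6, -14, 24, -40, 5, -27] -> [6, 24, 5] -> 35
  [-16, 15, -38, 49, -7] -> [15, 49] -> 64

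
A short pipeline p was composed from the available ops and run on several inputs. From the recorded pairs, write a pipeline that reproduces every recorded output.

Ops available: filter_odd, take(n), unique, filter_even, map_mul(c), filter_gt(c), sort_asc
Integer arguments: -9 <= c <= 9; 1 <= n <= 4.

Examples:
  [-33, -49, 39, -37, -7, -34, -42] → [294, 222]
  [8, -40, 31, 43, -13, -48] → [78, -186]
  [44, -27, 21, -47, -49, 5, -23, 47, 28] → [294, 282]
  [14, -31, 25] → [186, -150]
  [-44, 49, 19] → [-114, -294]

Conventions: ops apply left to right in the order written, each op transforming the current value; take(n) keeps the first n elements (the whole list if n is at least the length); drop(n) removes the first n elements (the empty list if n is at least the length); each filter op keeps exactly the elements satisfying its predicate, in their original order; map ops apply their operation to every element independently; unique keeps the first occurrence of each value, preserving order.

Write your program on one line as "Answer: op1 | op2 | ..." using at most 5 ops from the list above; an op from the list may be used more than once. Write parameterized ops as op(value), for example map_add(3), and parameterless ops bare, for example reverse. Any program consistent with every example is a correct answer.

sort_asc | filter_odd | take(2) | map_mul(-6)

Check, running the answer program on each example:
  [-33, -49, 39, -37, -7, -34, -42] -> [-49, -42, -37, -34, -33, -7, 39] -> [-49, -37, -33, -7, 39] -> [-49, -37] -> [294, 222]
  [8, -40, 31, 43, -13, -48] -> [-48, -40, -13, 8, 31, 43] -> [-13, 31, 43] -> [-13, 31] -> [78, -186]
  [44, -27, 21, -47, -49, 5, -23, 47, 28] -> [-49, -47, -27, -23, 5, 21, 28, 44, 47] -> [-49, -47, -27, -23, 5, 21, 47] -> [-49, -47] -> [294, 282]
  [14, -31, 25] -> [-31, 14, 25] -> [-31, 25] -> [-31, 25] -> [186, -150]
  [-44, 49, 19] -> [-44, 19, 49] -> [19, 49] -> [19, 49] -> [-114, -294]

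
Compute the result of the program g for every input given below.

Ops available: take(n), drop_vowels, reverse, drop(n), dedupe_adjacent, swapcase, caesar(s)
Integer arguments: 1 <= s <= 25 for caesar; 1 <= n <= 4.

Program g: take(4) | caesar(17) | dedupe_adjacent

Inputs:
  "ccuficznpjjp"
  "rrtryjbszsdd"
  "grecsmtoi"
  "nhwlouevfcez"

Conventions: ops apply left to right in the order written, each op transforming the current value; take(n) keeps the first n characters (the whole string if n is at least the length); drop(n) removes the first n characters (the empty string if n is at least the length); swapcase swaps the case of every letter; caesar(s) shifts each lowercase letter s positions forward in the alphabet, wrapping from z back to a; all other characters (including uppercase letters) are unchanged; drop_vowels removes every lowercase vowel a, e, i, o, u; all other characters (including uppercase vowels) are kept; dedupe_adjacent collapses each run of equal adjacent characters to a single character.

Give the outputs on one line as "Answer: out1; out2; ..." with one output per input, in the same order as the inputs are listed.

Execution, op by op:
  "ccuficznpjjp" -> "ccuf" -> "ttlw" -> "tlw"
  "rrtryjbszsdd" -> "rrtr" -> "iiki" -> "iki"
  "grecsmtoi" -> "grec" -> "xivt" -> "xivt"
  "nhwlouevfcez" -> "nhwl" -> "eync" -> "eync"

"tlw"; "iki"; "xivt"; "eync"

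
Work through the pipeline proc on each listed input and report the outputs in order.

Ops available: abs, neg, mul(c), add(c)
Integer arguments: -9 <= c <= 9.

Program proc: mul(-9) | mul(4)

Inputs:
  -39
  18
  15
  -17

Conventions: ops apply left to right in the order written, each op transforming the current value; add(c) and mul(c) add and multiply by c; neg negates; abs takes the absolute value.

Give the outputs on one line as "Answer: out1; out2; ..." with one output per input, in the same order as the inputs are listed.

1404; -648; -540; 612

Execution, op by op:
  -39 -> 351 -> 1404
  18 -> -162 -> -648
  15 -> -135 -> -540
  -17 -> 153 -> 612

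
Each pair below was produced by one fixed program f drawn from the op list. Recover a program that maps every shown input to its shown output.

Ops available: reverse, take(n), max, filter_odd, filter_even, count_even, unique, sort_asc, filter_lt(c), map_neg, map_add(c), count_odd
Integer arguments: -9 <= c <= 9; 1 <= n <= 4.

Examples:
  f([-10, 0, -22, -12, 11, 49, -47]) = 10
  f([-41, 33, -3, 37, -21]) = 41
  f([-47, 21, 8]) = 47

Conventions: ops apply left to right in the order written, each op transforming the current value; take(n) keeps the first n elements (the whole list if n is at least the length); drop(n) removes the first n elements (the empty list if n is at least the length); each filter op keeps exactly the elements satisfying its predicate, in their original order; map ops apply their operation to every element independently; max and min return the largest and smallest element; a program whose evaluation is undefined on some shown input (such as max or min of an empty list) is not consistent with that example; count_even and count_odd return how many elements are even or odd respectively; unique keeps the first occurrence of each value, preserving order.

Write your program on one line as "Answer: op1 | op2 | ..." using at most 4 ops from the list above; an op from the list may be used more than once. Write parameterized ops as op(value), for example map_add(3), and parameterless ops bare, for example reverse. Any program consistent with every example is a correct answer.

map_neg | take(1) | max

Check, running the answer program on each example:
  [-10, 0, -22, -12, 11, 49, -47] -> [10, 0, 22, 12, -11, -49, 47] -> [10] -> 10
  [-41, 33, -3, 37, -21] -> [41, -33, 3, -37, 21] -> [41] -> 41
  [-47, 21, 8] -> [47, -21, -8] -> [47] -> 47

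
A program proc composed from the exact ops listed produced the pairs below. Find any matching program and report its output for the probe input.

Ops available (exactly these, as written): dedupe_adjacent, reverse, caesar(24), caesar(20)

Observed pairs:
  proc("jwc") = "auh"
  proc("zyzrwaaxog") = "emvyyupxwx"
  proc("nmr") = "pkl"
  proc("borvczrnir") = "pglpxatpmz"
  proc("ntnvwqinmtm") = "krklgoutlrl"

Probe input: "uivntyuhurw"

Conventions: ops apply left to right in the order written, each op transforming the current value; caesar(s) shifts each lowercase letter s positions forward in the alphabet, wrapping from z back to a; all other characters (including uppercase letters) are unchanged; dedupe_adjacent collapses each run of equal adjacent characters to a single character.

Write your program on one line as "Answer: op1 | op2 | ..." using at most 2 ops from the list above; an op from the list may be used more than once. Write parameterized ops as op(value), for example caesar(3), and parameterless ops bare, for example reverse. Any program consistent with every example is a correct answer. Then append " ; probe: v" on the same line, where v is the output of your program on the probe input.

caesar(24) | reverse ; probe: "upsfswrltgs"

Check, running the answer program on each example:
  "jwc" -> "hua" -> "auh"
  "zyzrwaaxog" -> "xwxpuyyvme" -> "emvyyupxwx"
  "nmr" -> "lkp" -> "pkl"
  "borvczrnir" -> "zmptaxplgp" -> "pglpxatpmz"
  "ntnvwqinmtm" -> "lrltuoglkrk" -> "krklgoutlrl"
  probe: "uivntyuhurw" -> "sgtlrwsfspu" -> "upsfswrltgs"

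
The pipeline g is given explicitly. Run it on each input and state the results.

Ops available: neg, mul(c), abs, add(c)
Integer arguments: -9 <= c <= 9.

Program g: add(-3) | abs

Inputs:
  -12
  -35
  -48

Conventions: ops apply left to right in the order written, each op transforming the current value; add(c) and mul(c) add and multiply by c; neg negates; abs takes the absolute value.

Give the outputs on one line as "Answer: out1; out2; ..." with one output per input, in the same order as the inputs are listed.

15; 38; 51

Execution, op by op:
  -12 -> -15 -> 15
  -35 -> -38 -> 38
  -48 -> -51 -> 51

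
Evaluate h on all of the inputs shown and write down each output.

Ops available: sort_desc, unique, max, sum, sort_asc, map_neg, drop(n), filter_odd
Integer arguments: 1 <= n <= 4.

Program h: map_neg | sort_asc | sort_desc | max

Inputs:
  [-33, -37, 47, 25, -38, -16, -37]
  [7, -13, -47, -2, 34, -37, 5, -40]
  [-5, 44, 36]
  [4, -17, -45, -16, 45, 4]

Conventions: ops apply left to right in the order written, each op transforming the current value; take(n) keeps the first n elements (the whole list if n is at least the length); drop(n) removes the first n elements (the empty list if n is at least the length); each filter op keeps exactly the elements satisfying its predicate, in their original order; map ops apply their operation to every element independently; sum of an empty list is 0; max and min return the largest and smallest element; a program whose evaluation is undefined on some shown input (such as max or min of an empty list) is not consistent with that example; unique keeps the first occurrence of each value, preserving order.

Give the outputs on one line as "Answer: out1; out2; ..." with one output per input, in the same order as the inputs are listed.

38; 47; 5; 45

Execution, op by op:
  [-33, -37, 47, 25, -38, -16, -37] -> [33, 37, -47, -25, 38, 16, 37] -> [-47, -25, 16, 33, 37, 37, 38] -> [38, 37, 37, 33, 16, -25, -47] -> 38
  [7, -13, -47, -2, 34, -37, 5, -40] -> [-7, 13, 47, 2, -34, 37, -5, 40] -> [-34, -7, -5, 2, 13, 37, 40, 47] -> [47, 40, 37, 13, 2, -5, -7, -34] -> 47
  [-5, 44, 36] -> [5, -44, -36] -> [-44, -36, 5] -> [5, -36, -44] -> 5
  [4, -17, -45, -16, 45, 4] -> [-4, 17, 45, 16, -45, -4] -> [-45, -4, -4, 16, 17, 45] -> [45, 17, 16, -4, -4, -45] -> 45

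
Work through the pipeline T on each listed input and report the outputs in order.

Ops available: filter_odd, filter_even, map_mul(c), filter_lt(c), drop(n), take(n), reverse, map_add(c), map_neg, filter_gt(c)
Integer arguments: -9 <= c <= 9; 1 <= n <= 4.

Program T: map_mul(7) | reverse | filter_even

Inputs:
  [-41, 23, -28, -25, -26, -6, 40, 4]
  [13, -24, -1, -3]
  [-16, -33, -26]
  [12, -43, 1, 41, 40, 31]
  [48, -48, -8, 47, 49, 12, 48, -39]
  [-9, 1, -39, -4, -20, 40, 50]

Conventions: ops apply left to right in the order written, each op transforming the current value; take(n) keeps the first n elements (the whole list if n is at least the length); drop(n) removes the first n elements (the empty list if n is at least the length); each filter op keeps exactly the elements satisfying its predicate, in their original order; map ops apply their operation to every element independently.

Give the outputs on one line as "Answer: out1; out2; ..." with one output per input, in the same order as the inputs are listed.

[28, 280, -42, -182, -196]; [-168]; [-182, -112]; [280, 84]; [336, 84, -56, -336, 336]; [350, 280, -140, -28]

Execution, op by op:
  [-41, 23, -28, -25, -26, -6, 40, 4] -> [-287, 161, -196, -175, -182, -42, 280, 28] -> [28, 280, -42, -182, -175, -196, 161, -287] -> [28, 280, -42, -182, -196]
  [13, -24, -1, -3] -> [91, -168, -7, -21] -> [-21, -7, -168, 91] -> [-168]
  [-16, -33, -26] -> [-112, -231, -182] -> [-182, -231, -112] -> [-182, -112]
  [12, -43, 1, 41, 40, 31] -> [84, -301, 7, 287, 280, 217] -> [217, 280, 287, 7, -301, 84] -> [280, 84]
  [48, -48, -8, 47, 49, 12, 48, -39] -> [336, -336, -56, 329, 343, 84, 336, -273] -> [-273, 336, 84, 343, 329, -56, -336, 336] -> [336, 84, -56, -336, 336]
  [-9, 1, -39, -4, -20, 40, 50] -> [-63, 7, -273, -28, -140, 280, 350] -> [350, 280, -140, -28, -273, 7, -63] -> [350, 280, -140, -28]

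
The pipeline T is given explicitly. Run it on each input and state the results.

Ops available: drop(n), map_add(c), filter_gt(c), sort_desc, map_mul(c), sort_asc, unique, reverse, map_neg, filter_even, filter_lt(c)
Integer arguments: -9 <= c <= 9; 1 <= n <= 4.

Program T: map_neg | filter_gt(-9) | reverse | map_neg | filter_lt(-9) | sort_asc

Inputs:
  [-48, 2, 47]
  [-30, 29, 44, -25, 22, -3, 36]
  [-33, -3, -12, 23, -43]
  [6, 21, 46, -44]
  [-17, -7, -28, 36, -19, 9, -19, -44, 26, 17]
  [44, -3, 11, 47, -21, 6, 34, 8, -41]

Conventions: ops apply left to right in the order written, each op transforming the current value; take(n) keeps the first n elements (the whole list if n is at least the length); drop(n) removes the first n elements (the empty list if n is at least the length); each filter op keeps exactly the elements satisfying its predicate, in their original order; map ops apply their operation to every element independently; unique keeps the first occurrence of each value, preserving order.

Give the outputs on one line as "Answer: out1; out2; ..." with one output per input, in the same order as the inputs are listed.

[-48]; [-30, -25]; [-43, -33, -12]; [-44]; [-44, -28, -19, -19, -17]; [-41, -21]

Execution, op by op:
  [-48, 2, 47] -> [48, -2, -47] -> [48, -2] -> [-2, 48] -> [2, -48] -> [-48] -> [-48]
  [-30, 29, 44, -25, 22, -3, 36] -> [30, -29, -44, 25, -22, 3, -36] -> [30, 25, 3] -> [3, 25, 30] -> [-3, -25, -30] -> [-25, -30] -> [-30, -25]
  [-33, -3, -12, 23, -43] -> [33, 3, 12, -23, 43] -> [33, 3, 12, 43] -> [43, 12, 3, 33] -> [-43, -12, -3, -33] -> [-43, -12, -33] -> [-43, -33, -12]
  [6, 21, 46, -44] -> [-6, -21, -46, 44] -> [-6, 44] -> [44, -6] -> [-44, 6] -> [-44] -> [-44]
  [-17, -7, -28, 36, -19, 9, -19, -44, 26, 17] -> [17, 7, 28, -36, 19, -9, 19, 44, -26, -17] -> [17, 7, 28, 19, 19, 44] -> [44, 19, 19, 28, 7, 17] -> [-44, -19, -19, -28, -7, -17] -> [-44, -19, -19, -28, -17] -> [-44, -28, -19, -19, -17]
  [44, -3, 11, 47, -21, 6, 34, 8, -41] -> [-44, 3, -11, -47, 21, -6, -34, -8, 41] -> [3, 21, -6, -8, 41] -> [41, -8, -6, 21, 3] -> [-41, 8, 6, -21, -3] -> [-41, -21] -> [-41, -21]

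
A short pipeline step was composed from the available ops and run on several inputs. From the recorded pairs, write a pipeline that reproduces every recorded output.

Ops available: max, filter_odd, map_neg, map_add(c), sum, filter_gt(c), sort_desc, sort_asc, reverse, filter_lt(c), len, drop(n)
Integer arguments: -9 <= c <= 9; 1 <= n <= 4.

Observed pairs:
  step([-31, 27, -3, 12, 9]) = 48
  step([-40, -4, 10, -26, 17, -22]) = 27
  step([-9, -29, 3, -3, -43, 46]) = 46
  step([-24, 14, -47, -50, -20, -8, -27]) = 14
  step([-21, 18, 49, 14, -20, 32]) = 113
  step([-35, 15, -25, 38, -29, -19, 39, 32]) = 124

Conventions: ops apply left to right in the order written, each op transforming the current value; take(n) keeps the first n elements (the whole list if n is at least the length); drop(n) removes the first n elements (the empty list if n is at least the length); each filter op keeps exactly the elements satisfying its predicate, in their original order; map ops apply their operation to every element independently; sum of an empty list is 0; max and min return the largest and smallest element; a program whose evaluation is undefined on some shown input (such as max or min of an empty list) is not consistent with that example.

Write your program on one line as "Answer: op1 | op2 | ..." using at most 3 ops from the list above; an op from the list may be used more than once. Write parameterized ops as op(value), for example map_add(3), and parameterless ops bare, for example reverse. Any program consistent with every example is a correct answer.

reverse | filter_gt(8) | sum

Check, running the answer program on each example:
  [-31, 27, -3, 12, 9] -> [9, 12, -3, 27, -31] -> [9, 12, 27] -> 48
  [-40, -4, 10, -26, 17, -22] -> [-22, 17, -26, 10, -4, -40] -> [17, 10] -> 27
  [-9, -29, 3, -3, -43, 46] -> [46, -43, -3, 3, -29, -9] -> [46] -> 46
  [-24, 14, -47, -50, -20, -8, -27] -> [-27, -8, -20, -50, -47, 14, -24] -> [14] -> 14
  [-21, 18, 49, 14, -20, 32] -> [32, -20, 14, 49, 18, -21] -> [32, 14, 49, 18] -> 113
  [-35, 15, -25, 38, -29, -19, 39, 32] -> [32, 39, -19, -29, 38, -25, 15, -35] -> [32, 39, 38, 15] -> 124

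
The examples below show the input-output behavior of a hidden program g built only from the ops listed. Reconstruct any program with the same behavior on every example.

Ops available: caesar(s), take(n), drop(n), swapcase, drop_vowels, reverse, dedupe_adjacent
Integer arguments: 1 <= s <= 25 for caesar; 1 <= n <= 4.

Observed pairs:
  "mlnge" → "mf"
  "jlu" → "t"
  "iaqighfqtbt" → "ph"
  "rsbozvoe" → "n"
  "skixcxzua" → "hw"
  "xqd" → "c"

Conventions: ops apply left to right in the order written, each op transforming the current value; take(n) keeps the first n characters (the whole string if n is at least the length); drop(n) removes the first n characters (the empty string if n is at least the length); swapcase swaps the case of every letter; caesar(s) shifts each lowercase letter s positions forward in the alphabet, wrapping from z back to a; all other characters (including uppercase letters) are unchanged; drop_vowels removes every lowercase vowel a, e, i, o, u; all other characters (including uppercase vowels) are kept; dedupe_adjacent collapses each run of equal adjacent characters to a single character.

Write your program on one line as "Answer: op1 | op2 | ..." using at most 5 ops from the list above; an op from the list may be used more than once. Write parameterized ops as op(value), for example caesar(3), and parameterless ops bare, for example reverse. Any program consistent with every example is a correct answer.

take(4) | caesar(8) | drop(2) | caesar(17) | drop_vowels

Check, running the answer program on each example:
  "mlnge" -> "mlng" -> "utvo" -> "vo" -> "mf" -> "mf"
  "jlu" -> "jlu" -> "rtc" -> "c" -> "t" -> "t"
  "iaqighfqtbt" -> "iaqi" -> "qiyq" -> "yq" -> "ph" -> "ph"
  "rsbozvoe" -> "rsbo" -> "zajw" -> "jw" -> "an" -> "n"
  "skixcxzua" -> "skix" -> "asqf" -> "qf" -> "hw" -> "hw"
  "xqd" -> "xqd" -> "fyl" -> "l" -> "c" -> "c"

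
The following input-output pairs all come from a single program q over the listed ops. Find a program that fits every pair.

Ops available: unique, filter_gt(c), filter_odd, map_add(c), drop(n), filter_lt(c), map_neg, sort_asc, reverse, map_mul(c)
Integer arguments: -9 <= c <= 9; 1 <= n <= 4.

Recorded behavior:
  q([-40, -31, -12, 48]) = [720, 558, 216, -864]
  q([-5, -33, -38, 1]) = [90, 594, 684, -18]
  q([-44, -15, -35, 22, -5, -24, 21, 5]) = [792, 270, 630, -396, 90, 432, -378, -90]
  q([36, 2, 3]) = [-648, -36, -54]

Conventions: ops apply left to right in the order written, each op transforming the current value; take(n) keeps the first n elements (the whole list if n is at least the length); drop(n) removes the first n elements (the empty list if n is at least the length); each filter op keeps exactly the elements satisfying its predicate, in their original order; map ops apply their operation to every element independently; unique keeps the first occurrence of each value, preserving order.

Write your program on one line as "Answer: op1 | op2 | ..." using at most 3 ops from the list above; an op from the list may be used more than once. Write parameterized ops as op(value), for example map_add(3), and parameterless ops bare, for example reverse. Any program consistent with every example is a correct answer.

map_mul(-9) | map_mul(2)

Check, running the answer program on each example:
  [-40, -31, -12, 48] -> [360, 279, 108, -432] -> [720, 558, 216, -864]
  [-5, -33, -38, 1] -> [45, 297, 342, -9] -> [90, 594, 684, -18]
  [-44, -15, -35, 22, -5, -24, 21, 5] -> [396, 135, 315, -198, 45, 216, -189, -45] -> [792, 270, 630, -396, 90, 432, -378, -90]
  [36, 2, 3] -> [-324, -18, -27] -> [-648, -36, -54]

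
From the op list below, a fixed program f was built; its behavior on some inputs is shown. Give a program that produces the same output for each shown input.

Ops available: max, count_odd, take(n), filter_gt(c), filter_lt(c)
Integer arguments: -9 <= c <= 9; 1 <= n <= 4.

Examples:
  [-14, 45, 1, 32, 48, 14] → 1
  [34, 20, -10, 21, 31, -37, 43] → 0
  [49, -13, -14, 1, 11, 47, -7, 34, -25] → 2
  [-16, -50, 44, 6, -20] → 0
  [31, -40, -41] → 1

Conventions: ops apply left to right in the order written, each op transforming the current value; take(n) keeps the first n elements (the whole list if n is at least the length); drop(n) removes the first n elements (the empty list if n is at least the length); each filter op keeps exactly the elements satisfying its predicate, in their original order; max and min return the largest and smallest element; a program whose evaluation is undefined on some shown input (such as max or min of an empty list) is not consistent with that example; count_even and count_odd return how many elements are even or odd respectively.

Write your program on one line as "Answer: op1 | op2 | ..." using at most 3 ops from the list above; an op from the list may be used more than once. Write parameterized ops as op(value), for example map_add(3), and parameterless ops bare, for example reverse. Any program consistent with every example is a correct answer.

take(2) | count_odd

Check, running the answer program on each example:
  [-14, 45, 1, 32, 48, 14] -> [-14, 45] -> 1
  [34, 20, -10, 21, 31, -37, 43] -> [34, 20] -> 0
  [49, -13, -14, 1, 11, 47, -7, 34, -25] -> [49, -13] -> 2
  [-16, -50, 44, 6, -20] -> [-16, -50] -> 0
  [31, -40, -41] -> [31, -40] -> 1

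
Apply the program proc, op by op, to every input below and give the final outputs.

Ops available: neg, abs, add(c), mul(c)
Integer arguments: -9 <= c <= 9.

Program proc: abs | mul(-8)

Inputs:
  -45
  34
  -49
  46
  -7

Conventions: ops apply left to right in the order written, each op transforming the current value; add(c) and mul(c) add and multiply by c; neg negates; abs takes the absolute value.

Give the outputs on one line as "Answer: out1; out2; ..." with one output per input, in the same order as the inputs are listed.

Execution, op by op:
  -45 -> 45 -> -360
  34 -> 34 -> -272
  -49 -> 49 -> -392
  46 -> 46 -> -368
  -7 -> 7 -> -56

-360; -272; -392; -368; -56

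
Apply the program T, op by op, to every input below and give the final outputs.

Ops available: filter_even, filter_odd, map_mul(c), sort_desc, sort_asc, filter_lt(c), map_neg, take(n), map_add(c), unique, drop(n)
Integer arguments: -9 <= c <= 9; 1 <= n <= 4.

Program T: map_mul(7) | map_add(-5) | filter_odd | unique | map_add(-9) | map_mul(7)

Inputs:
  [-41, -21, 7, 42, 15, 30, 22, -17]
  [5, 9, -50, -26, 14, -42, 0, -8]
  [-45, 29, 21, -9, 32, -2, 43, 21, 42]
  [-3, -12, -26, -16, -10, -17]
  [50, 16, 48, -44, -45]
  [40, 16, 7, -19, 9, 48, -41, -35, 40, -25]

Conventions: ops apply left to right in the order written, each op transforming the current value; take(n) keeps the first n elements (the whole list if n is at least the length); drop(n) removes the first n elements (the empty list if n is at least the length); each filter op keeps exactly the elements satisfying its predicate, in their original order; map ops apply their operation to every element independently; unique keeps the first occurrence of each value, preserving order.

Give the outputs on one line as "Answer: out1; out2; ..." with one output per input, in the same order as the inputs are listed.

[1960, 1372, 980]; [-2548, -1372, 588, -2156, -98, -490]; [1470, -196, 1960]; [-686, -1372, -882, -588]; [2352, 686, 2254, -2254]; [1862, 686, 2254]

Execution, op by op:
  [-41, -21, 7, 42, 15, 30, 22, -17] -> [-287, -147, 49, 294, 105, 210, 154, -119] -> [-292, -152, 44, 289, 100, 205, 149, -124] -> [289, 205, 149] -> [289, 205, 149] -> [280, 196, 140] -> [1960, 1372, 980]
  [5, 9, -50, -26, 14, -42, 0, -8] -> [35, 63, -350, -182, 98, -294, 0, -56] -> [30, 58, -355, -187, 93, -299, -5, -61] -> [-355, -187, 93, -299, -5, -61] -> [-355, -187, 93, -299, -5, -61] -> [-364, -196, 84, -308, -14, -70] -> [-2548, -1372, 588, -2156, -98, -490]
  [-45, 29, 21, -9, 32, -2, 43, 21, 42] -> [-315, 203, 147, -63, 224, -14, 301, 147, 294] -> [-320, 198, 142, -68, 219, -19, 296, 142, 289] -> [219, -19, 289] -> [219, -19, 289] -> [210, -28, 280] -> [1470, -196, 1960]
  [-3, -12, -26, -16, -10, -17] -> [-21, -84, -182, -112, -70, -119] -> [-26, -89, -187, -117, -75, -124] -> [-89, -187, -117, -75] -> [-89, -187, -117, -75] -> [-98, -196, -126, -84] -> [-686, -1372, -882, -588]
  [50, 16, 48, -44, -45] -> [350, 112, 336, -308, -315] -> [345, 107, 331, -313, -320] -> [345, 107, 331, -313] -> [345, 107, 331, -313] -> [336, 98, 322, -322] -> [2352, 686, 2254, -2254]
  [40, 16, 7, -19, 9, 48, -41, -35, 40, -25] -> [280, 112, 49, -133, 63, 336, -287, -245, 280, -175] -> [275, 107, 44, -138, 58, 331, -292, -250, 275, -180] -> [275, 107, 331, 275] -> [275, 107, 331] -> [266, 98, 322] -> [1862, 686, 2254]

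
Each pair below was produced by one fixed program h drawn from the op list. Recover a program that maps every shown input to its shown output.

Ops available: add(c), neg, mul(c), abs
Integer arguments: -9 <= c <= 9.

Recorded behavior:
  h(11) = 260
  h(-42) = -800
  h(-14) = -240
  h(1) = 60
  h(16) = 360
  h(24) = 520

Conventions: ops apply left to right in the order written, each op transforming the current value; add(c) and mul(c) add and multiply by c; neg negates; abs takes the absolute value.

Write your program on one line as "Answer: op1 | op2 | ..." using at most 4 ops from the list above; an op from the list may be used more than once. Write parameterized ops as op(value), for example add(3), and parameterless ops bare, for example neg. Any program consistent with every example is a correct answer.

add(2) | mul(-5) | mul(-4)

Check, running the answer program on each example:
  11 -> 13 -> -65 -> 260
  -42 -> -40 -> 200 -> -800
  -14 -> -12 -> 60 -> -240
  1 -> 3 -> -15 -> 60
  16 -> 18 -> -90 -> 360
  24 -> 26 -> -130 -> 520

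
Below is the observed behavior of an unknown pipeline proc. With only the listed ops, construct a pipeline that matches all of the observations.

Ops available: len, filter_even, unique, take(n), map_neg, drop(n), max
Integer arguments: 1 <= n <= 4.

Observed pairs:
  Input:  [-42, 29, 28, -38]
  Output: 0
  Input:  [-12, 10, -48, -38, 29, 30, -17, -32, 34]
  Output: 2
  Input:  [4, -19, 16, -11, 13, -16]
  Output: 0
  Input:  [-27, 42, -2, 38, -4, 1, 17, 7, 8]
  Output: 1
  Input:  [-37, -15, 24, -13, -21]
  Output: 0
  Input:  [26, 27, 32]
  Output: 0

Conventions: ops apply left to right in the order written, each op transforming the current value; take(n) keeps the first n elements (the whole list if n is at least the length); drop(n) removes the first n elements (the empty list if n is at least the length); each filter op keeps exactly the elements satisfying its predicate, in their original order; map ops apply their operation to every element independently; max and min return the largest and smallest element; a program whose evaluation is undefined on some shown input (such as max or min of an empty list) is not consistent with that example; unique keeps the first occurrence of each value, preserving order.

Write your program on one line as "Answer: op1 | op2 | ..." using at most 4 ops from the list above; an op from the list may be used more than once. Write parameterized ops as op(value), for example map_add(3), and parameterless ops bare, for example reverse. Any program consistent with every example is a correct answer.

drop(4) | drop(2) | filter_even | len

Check, running the answer program on each example:
  [-42, 29, 28, -38] -> [] -> [] -> [] -> 0
  [-12, 10, -48, -38, 29, 30, -17, -32, 34] -> [29, 30, -17, -32, 34] -> [-17, -32, 34] -> [-32, 34] -> 2
  [4, -19, 16, -11, 13, -16] -> [13, -16] -> [] -> [] -> 0
  [-27, 42, -2, 38, -4, 1, 17, 7, 8] -> [-4, 1, 17, 7, 8] -> [17, 7, 8] -> [8] -> 1
  [-37, -15, 24, -13, -21] -> [-21] -> [] -> [] -> 0
  [26, 27, 32] -> [] -> [] -> [] -> 0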